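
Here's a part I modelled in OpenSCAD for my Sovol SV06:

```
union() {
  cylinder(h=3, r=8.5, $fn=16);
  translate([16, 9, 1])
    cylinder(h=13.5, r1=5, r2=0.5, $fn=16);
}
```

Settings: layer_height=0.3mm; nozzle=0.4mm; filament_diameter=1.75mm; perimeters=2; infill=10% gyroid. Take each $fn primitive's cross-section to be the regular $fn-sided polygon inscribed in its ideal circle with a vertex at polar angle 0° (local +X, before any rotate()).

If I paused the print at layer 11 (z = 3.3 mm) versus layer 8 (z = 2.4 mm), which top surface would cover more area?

layer 8 (z = 2.4 mm)

Layer 11 (z = 3.3): the cylinder does not reach this height (z outside [0, 3]); the cone at (16, 9) (r1=5→r2=0.5) has section circumradius 4.233 here — a regular 16-gon (area = (16/2)·4.233²·sin(360°/16) = 54.86 mm²); Combining (union): only the cone at (16, 9) is present, so the union is just that shape — area = 54.86 mm². So its area = 54.86 mm². Layer 8 (z = 2.4): the cylinder: section is a regular 16-gon, circumradius r=8.5 (area = (16/2)·8.500²·sin(360°/16) = 221.19 mm²); the cone at (16, 9) (r1=5→r2=0.5) has section circumradius 4.533 here — a regular 16-gon (area = (16/2)·4.533²·sin(360°/16) = 62.92 mm²); Merging all regions: the 2 present regions are separate (no shared area or edge), so areas and boundary lengths simply add and each stays a separate island — area = 284.11 mm². So its area = 284.11 mm². Layer 8 is larger (284.11 vs 54.86 mm²).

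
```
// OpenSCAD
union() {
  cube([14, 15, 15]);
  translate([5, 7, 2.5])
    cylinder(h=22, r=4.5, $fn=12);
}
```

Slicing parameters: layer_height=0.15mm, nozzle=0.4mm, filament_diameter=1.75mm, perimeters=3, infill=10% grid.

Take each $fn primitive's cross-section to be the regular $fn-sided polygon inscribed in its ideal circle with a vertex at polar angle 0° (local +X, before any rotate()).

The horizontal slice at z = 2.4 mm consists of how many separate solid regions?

At z = 2.4 mm: the cube (footprint 14×15) is included at this height; the cylinder at (5, 7) is not intersected at this z (z outside [2.5, 24.5]); Taking the union: only the 14×15 cube is present, so the union is just that shape — 1 connected region. The result has 1 disconnected region.

1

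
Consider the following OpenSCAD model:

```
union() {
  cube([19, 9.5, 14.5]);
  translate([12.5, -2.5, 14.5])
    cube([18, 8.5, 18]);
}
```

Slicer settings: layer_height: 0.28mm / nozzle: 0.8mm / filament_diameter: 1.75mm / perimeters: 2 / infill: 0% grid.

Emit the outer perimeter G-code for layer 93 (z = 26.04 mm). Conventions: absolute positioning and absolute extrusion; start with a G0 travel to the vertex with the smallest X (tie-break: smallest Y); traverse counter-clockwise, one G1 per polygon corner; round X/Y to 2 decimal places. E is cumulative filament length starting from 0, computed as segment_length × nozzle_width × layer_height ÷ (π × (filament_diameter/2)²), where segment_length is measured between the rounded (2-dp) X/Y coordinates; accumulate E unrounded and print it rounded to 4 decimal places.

G0 X12.50 Y-2.50 Z26.04
G1 X30.50 Y-2.50 E1.6763
G1 X30.50 Y6.00 E2.4679
G1 X12.50 Y6.00 E4.1442
G1 X12.50 Y-2.50 E4.9358

At z = 26.04 mm: the cube does not reach this height (z outside [0, 14.5]); the cube at (12.5, -2.5) (footprint 18×8.5) is included at this height; Taking the union: only the 18×8.5 cube at (12.5, -2.5) is present, so the union is just that shape — 1 connected region. The outline is a single polygon with 4 vertices. Extrusion per mm of travel: 0.8 × 0.28 / (π × 0.875²) = 0.093128. Accumulating E over each segment gives final E = 4.9358.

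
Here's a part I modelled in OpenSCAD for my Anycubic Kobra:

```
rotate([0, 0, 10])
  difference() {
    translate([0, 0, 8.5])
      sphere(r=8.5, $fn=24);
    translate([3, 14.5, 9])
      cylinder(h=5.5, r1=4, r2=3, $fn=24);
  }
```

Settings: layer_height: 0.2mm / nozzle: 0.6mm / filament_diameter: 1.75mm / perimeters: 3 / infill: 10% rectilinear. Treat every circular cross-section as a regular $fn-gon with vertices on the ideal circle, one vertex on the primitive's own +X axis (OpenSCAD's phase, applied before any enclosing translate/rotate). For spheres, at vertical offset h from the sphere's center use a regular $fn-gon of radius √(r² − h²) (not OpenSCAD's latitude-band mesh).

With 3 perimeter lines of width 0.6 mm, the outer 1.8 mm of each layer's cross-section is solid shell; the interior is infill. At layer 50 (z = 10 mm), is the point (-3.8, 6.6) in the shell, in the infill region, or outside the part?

At z = 10 mm: the sphere: section is a regular 24-gon, circumradius = √(r²−h²) = √(8.5²−1.5²) = 8.367; the cone at (3, 14.5) contributes a regular 24-gon of circumradius 3.818 (interpolated between r1=4 and r2=3 at t=0.182); Subtracting the remaining from the first: starting from the r=8.5 sphere, the cone at (3, 14.5) misses the remaining region (no effect) — 1 connected region; (rotated 10° about Z; rotation is an isometry so areas/perimeters/island counts are preserved). Overall, the cross-section is a single solid region. Undo the 10° rotation: the query point maps to (-2.596, 7.160) in the un-rotated model frame. The nearest boundary edge runs (-4.18, 7.25)→(-2.17, 8.08); distance from the point to it = 0.69 mm. The point is inside the cross-section, 0.69 mm from the nearest boundary — within the 1.8 mm shell band (3 × 0.6).

shell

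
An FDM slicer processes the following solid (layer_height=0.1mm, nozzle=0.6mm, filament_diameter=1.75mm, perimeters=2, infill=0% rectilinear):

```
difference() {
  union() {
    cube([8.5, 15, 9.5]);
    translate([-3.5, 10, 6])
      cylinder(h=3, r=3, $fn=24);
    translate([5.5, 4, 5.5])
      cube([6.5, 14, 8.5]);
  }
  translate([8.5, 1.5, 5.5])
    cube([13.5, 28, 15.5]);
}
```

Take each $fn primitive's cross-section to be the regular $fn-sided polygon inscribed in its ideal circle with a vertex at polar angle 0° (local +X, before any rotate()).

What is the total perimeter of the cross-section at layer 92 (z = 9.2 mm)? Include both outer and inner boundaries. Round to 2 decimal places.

53.00 mm

At z = 9.2 mm: the 8.5×15 cube contributes its full rectangle (perimeter 47.00 mm); the cylinder at (-3.5, 10) does not reach this height (z outside [6, 9]); the 6.5×14 cube at (5.5, 4) contributes its full rectangle (perimeter 41.00 mm); Taking the union: the regions partially overlap (shared area 33.00 mm²), so the edge portions inside another operand are dropped and the merged outline is re-measured after clipping — boundary = 60.00 mm; the cube at (8.5, 1.5) is present — its section is the full 13.5×28 rectangle (perimeter 83.00 mm); Taking the first minus the rest: starting from the result so far, the 13.5×28 cube at (8.5, 1.5) partially overlaps it — only the 49.00 mm² overlap (of its 378.00 mm²) is removed, clipping the outline — boundary = 53.00 mm. Overall, the cross-section is a single solid region. Total boundary length (outer) = 53.00 mm.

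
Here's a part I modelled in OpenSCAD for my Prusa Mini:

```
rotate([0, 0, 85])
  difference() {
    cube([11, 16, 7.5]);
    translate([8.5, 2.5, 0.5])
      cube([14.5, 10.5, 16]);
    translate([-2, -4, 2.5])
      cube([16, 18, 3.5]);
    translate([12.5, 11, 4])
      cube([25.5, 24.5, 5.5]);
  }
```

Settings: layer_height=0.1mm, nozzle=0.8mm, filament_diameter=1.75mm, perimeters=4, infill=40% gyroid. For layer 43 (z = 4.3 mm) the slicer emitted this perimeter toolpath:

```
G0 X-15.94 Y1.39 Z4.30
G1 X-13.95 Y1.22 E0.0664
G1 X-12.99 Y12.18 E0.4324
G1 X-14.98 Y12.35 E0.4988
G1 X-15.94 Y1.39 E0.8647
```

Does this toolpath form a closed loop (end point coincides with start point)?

yes

Start point (G0): (-15.94, 1.39). End point (last G1): the path returns to the start — closed.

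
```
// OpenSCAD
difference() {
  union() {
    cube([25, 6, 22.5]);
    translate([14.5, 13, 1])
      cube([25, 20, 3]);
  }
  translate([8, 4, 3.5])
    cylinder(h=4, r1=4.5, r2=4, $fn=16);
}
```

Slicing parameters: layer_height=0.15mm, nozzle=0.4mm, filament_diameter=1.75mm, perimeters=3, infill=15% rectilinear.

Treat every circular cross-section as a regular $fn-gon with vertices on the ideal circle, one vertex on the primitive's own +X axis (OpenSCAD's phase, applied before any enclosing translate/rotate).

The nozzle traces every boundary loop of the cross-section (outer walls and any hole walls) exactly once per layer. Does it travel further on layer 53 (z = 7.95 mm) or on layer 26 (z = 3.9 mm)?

Layer 53 (z = 7.95): the cube is present — its section is the full 25×6 rectangle (perimeter 62.00 mm); the cube at (14.5, 13) does not reach this height (z outside [1, 4]); Combining (union): only the 25×6 cube is present, so the union is just that shape — boundary = 62.00 mm; the cone at (8, 4) is absent (z outside [3.5, 7.5]); Subtracting the remaining from the first: none of the subtracted shapes is present at this height, so that combined region is unchanged — boundary = 62.00 mm. So its perimeter = 62.00 mm. Layer 26 (z = 3.9): the cube is present — its section is the full 25×6 rectangle (perimeter 62.00 mm); the cube at (14.5, 13) (footprint 25×20) is included at this height (perimeter 90.00 mm); Merging all regions: the 2 present regions are separate (no shared area or edge), so areas and boundary lengths simply add and each stays a separate island — boundary = 152.00 mm; the cone at (8, 4) contributes a regular 16-gon of circumradius 4.450 (interpolated between r1=4.5 and r2=4 at t=0.100) (perimeter = 2·16·4.450·sin(180°/16) = 27.78 mm); After the difference (first − rest): starting from the result so far, the cone at (8, 4) partially overlaps it — only the 46.30 mm² overlap (of its 60.62 mm²) is removed, clipping the outline — boundary = 154.64 mm. So its perimeter = 154.64 mm. Layer 26 is larger (154.64 vs 62.00 mm).

layer 26 (z = 3.9 mm)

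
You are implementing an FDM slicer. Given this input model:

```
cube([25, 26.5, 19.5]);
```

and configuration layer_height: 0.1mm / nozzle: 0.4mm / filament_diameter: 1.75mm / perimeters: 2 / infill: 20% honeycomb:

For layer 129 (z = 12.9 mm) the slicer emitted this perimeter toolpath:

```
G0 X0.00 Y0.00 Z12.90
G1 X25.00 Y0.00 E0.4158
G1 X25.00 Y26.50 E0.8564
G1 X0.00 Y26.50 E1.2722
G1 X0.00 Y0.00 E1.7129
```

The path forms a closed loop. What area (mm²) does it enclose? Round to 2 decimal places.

Apply the shoelace formula to the sequence of (X, Y) vertices; enclosed area = 662.50 mm².

662.50 mm²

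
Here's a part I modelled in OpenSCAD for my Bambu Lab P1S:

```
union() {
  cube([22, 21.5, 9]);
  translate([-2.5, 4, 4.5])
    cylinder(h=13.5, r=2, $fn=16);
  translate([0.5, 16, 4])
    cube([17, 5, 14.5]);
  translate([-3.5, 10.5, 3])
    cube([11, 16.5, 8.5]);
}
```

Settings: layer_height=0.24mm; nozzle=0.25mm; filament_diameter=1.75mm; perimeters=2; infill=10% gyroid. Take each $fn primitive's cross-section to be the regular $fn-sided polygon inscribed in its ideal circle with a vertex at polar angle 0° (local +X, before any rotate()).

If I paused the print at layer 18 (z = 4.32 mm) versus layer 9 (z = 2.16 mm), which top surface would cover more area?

layer 18 (z = 4.32 mm)

Layer 18 (z = 4.32): the cube is present — its section is the full 22×21.5 rectangle (area 473.00 mm²); the cylinder at (-2.5, 4) is not intersected at this z (z outside [4.5, 18]); the cube at (0.5, 16) is present — its section is the full 17×5 rectangle (area 85.00 mm²); the cube at (-3.5, 10.5) (footprint 11×16.5) is included at this height (area 181.50 mm²); Merging all regions: the regions partially overlap — summed areas 739.50 mm² minus the doubly-counted overlap 167.50 mm² gives 572.00 mm² — area = 572.00 mm². So its area = 572.00 mm². Layer 9 (z = 2.16): the cube is present — its section is the full 22×21.5 rectangle (area 473.00 mm²); the cylinder at (-2.5, 4) is absent (z outside [4.5, 18]); the cube at (0.5, 16) does not reach this height (z outside [4, 18.5]); the cube at (-3.5, 10.5) is absent (z outside [3, 11.5]); Taking the union: only the 22×21.5 cube is present, so the union is just that shape — area = 473.00 mm². So its area = 473.00 mm². Layer 18 is larger (572.00 vs 473.00 mm²).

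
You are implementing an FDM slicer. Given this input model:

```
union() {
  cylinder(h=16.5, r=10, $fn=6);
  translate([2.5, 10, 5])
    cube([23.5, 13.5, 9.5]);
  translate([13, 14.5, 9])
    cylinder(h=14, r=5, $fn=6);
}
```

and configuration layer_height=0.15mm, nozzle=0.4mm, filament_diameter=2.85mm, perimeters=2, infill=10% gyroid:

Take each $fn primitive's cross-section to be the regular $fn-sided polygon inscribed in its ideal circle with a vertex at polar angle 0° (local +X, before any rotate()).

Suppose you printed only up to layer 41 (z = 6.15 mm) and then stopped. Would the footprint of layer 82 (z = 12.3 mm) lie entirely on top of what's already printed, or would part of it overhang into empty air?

Compare the two slices. At z = 6.15: the r=10 cylinder contributes a regular 6-gon of circumradius 10 (area = (6/2)·10.000²·sin(360°/6) = 259.81 mm²); the cube at (2.5, 10) (footprint 23.5×13.5) is included at this height (area 317.25 mm²); the cylinder at (13, 14.5) is absent (z outside [9, 23]); Combining (union): the 2 present regions are separate (no shared area or edge), so areas and boundary lengths simply add and each stays a separate island — area = 577.06 mm². At z = 12.3: the r=10 cylinder contributes a regular 6-gon of circumradius 10 (area = (6/2)·10.000²·sin(360°/6) = 259.81 mm²); the cube at (2.5, 10) is present — its section is the full 23.5×13.5 rectangle (area 317.25 mm²); the r=5 cylinder at (13, 14.5) gives a regular 6-gon of circumradius 5 (constant along its height) (area = (6/2)·5.000²·sin(360°/6) = 64.95 mm²); Merging all regions: the regions partially overlap — summed areas 642.01 mm² minus the doubly-counted overlap 64.95 mm² gives 577.06 mm² — area = 577.06 mm². Checking containment: the cross-section at z = 12.3 is a subset of the cross-section at z = 6.15.

entirely on top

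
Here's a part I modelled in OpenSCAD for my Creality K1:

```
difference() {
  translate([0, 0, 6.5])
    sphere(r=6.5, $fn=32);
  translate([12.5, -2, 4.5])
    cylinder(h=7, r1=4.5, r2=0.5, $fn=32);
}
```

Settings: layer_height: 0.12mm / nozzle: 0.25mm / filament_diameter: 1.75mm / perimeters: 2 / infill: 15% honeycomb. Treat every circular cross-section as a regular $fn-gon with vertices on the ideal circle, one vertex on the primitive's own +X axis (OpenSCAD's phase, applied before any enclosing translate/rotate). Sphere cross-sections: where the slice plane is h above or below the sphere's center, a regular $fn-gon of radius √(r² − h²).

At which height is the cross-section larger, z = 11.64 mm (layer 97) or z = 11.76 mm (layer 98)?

layer 97 (z = 11.64 mm)

Layer 97 (z = 11.64): the sphere: section is a regular 32-gon, circumradius = √(r²−h²) = √(6.5²−5.14²) = 3.979 (area = (32/2)·3.979²·sin(360°/32) = 49.41 mm²); the cone at (12.5, -2) is not intersected at this z (z outside [4.5, 11.5]); After the difference (first − rest): none of the subtracted shapes is present at this height, so the r=6.5 sphere is unchanged — area = 49.41 mm². So its area = 49.41 mm². Layer 98 (z = 11.76): the sphere: section is a regular 32-gon, circumradius = √(r²−h²) = √(6.5²−5.26²) = 3.819 (area = (32/2)·3.819²·sin(360°/32) = 45.52 mm²); the cone at (12.5, -2) is not intersected at this z (z outside [4.5, 11.5]); After the difference (first − rest): none of the subtracted shapes is present at this height, so the r=6.5 sphere is unchanged — area = 45.52 mm². So its area = 45.52 mm². Layer 97 is larger (49.41 vs 45.52 mm²).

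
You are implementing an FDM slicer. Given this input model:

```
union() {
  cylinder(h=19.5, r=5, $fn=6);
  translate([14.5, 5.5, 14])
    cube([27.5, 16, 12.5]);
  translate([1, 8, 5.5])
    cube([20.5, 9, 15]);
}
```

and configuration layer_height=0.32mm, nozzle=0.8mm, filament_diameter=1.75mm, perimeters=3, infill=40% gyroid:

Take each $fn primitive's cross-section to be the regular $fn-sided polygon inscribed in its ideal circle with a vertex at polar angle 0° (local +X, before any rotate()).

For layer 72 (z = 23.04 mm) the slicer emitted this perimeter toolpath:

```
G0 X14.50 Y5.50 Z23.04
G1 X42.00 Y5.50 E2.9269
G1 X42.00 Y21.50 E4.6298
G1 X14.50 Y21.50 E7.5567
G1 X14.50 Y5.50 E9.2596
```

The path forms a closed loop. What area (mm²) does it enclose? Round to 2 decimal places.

Apply the shoelace formula to the sequence of (X, Y) vertices; enclosed area = 440.00 mm².

440.00 mm²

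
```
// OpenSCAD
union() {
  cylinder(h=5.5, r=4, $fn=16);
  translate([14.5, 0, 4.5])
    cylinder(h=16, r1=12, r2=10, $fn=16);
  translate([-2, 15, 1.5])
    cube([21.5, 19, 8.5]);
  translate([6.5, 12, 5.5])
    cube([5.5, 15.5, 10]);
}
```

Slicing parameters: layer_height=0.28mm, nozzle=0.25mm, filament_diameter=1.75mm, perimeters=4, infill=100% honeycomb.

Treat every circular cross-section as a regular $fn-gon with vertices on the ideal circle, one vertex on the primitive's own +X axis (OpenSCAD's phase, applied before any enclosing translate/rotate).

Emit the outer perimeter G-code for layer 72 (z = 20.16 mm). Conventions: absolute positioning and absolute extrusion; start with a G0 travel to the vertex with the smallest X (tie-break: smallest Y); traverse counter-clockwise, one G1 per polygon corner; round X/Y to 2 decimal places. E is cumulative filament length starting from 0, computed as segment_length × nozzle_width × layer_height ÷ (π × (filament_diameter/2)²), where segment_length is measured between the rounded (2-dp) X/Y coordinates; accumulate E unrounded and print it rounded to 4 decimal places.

At z = 20.16 mm: the cylinder is not intersected at this z (z outside [0, 5.5]); the cone at (14.5, 0) (r1=12→r2=10) has section circumradius 10.043 here — a regular 16-gon; the cube at (-2, 15) does not reach this height (z outside [1.5, 10]); the cube at (6.5, 12) is not intersected at this z (z outside [5.5, 15.5]); Taking the union: only the cone at (14.5, 0) is present, so the union is just that shape — 1 connected region. The outline is a single polygon with 16 vertices. Extrusion per mm of travel: 0.25 × 0.28 / (π × 0.875²) = 0.029103. Accumulating E over each segment gives final E = 1.8244.

G0 X4.46 Y0.00 Z20.16
G1 X5.22 Y-3.84 E0.1139
G1 X7.40 Y-7.10 E0.2281
G1 X10.66 Y-9.28 E0.3422
G1 X14.50 Y-10.04 E0.4561
G1 X18.34 Y-9.28 E0.5700
G1 X21.60 Y-7.10 E0.6842
G1 X23.78 Y-3.84 E0.7983
G1 X24.54 Y0.00 E0.9122
G1 X23.78 Y3.84 E1.0261
G1 X21.60 Y7.10 E1.1403
G1 X18.34 Y9.28 E1.2544
G1 X14.50 Y10.04 E1.3683
G1 X10.66 Y9.28 E1.4822
G1 X7.40 Y7.10 E1.5964
G1 X5.22 Y3.84 E1.7105
G1 X4.46 Y0.00 E1.8244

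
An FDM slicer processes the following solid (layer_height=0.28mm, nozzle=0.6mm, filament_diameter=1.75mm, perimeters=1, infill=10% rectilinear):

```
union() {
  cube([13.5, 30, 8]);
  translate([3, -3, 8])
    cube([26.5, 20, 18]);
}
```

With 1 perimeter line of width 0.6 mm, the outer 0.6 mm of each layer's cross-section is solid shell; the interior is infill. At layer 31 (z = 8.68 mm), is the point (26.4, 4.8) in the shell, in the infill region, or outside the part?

infill

At z = 8.68 mm: the cube does not reach this height (z outside [0, 8]); the cube at (3, -3) (footprint 26.5×20) is included at this height; Taking the union: only the 26.5×20 cube at (3, -3) is present, so the union is just that shape — 1 connected region. Overall, the cross-section is a single solid region. The nearest boundary edge runs (29.50, -3.00)→(29.50, 17.00); distance from the point to it = 3.10 mm. The point is inside the cross-section and 3.10 mm from the nearest boundary — more than the 0.6 mm shell width (1 × 0.6), so it's in the infill interior.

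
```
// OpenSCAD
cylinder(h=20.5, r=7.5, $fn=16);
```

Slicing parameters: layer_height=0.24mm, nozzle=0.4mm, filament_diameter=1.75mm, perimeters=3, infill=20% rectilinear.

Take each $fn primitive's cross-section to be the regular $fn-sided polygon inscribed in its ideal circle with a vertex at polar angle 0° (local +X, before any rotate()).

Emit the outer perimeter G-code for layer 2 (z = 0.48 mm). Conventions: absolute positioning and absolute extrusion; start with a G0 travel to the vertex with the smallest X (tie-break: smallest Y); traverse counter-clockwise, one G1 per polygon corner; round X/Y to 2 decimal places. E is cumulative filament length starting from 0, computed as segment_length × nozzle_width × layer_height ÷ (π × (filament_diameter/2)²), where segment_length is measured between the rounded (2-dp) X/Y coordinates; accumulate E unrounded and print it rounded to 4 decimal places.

At z = 0.48 mm: the cylinder: section is a regular 16-gon, circumradius r=7.5. The outline is a single polygon with 16 vertices. Extrusion per mm of travel: 0.4 × 0.24 / (π × 0.875²) = 0.039912. Accumulating E over each segment gives final E = 1.8686.

G0 X-7.50 Y0.00 Z0.48
G1 X-6.93 Y-2.87 E0.1168
G1 X-5.30 Y-5.30 E0.2336
G1 X-2.87 Y-6.93 E0.3504
G1 X0.00 Y-7.50 E0.4671
G1 X2.87 Y-6.93 E0.5839
G1 X5.30 Y-5.30 E0.7007
G1 X6.93 Y-2.87 E0.8175
G1 X7.50 Y0.00 E0.9343
G1 X6.93 Y2.87 E1.0511
G1 X5.30 Y5.30 E1.1679
G1 X2.87 Y6.93 E1.2846
G1 X0.00 Y7.50 E1.4014
G1 X-2.87 Y6.93 E1.5182
G1 X-5.30 Y5.30 E1.6350
G1 X-6.93 Y2.87 E1.7518
G1 X-7.50 Y0.00 E1.8686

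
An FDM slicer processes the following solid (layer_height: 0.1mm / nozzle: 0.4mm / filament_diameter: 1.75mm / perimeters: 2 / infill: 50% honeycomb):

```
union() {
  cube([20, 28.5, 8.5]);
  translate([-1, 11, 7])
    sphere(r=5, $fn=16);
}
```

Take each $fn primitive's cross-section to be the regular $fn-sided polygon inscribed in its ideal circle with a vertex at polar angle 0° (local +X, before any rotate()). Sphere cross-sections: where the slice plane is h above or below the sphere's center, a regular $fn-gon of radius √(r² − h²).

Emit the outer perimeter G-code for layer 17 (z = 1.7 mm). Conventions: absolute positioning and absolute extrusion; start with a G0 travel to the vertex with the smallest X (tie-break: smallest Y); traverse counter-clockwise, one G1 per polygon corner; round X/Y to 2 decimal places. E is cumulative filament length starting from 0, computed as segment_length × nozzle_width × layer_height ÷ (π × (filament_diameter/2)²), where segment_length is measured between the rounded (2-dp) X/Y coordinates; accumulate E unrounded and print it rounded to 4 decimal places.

G0 X0.00 Y0.00 Z1.70
G1 X20.00 Y0.00 E0.3326
G1 X20.00 Y28.50 E0.8066
G1 X0.00 Y28.50 E1.1392
G1 X0.00 Y0.00 E1.6131

At z = 1.7 mm: the cube (footprint 20×28.5) is included at this height; the sphere at (-1, 11) is absent (|z−center|=5.300 > r=5); Combining (union): only the 20×28.5 cube is present, so the union is just that shape — 1 connected region. The outline is a single polygon with 4 vertices. Extrusion per mm of travel: 0.4 × 0.1 / (π × 0.875²) = 0.016630. Accumulating E over each segment gives final E = 1.6131.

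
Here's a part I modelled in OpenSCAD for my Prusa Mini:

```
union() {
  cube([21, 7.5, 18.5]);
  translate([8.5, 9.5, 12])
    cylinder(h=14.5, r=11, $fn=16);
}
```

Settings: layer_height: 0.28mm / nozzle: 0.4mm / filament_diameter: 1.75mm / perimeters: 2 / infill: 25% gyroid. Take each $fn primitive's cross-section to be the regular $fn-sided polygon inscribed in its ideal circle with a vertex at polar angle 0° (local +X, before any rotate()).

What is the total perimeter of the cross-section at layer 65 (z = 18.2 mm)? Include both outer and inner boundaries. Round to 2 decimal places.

77.43 mm

At z = 18.2 mm: the cube is present — its section is the full 21×7.5 rectangle (perimeter 57.00 mm); the r=11 cylinder at (8.5, 9.5) gives a regular 16-gon of circumradius 11 (constant along its height) (perimeter = 2·16·11.000·sin(180°/16) = 68.67 mm); Merging all regions: the regions partially overlap (shared area 126.03 mm²), so the edge portions inside another operand are dropped and the merged outline is re-measured after clipping — boundary = 77.43 mm. Overall, the cross-section is a single solid region. Total boundary length (outer) = 77.43 mm.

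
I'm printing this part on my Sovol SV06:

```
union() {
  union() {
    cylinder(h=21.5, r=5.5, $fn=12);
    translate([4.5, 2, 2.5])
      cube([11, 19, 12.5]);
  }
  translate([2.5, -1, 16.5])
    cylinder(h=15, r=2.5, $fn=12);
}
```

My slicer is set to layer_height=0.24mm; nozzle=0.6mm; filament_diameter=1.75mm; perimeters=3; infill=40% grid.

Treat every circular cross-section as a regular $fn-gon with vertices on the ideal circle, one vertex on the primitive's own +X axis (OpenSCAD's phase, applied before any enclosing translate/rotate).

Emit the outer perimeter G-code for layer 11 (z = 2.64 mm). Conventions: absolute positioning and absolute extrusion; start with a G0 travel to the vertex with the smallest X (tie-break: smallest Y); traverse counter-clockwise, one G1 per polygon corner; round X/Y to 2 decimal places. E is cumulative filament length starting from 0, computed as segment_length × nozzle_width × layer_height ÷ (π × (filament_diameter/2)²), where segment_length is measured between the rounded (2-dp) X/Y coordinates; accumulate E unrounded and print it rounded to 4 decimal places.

At z = 2.64 mm: the cylinder: section is a regular 12-gon, circumradius r=5.5; the cube at (4.5, 2) is present — its section is the full 11×19 rectangle; Taking the union: the regions partially overlap (shared area 0.31 mm²), so overlapping operands fuse into one piece — 1 connected region; the cylinder at (2.5, -1) does not reach this height (z outside [16.5, 31.5]); Combining (union): only the result so far is present, so the union is just that shape — 1 connected region. The outline is a single polygon with 16 vertices. Extrusion per mm of travel: 0.6 × 0.24 / (π × 0.875²) = 0.059868. Accumulating E over each segment gives final E = 5.4803.

G0 X-5.50 Y0.00 Z2.64
G1 X-4.76 Y-2.75 E0.1705
G1 X-2.75 Y-4.76 E0.3407
G1 X0.00 Y-5.50 E0.5112
G1 X2.75 Y-4.76 E0.6817
G1 X4.76 Y-2.75 E0.8518
G1 X5.50 Y0.00 E1.0223
G1 X4.96 Y2.00 E1.1464
G1 X15.50 Y2.00 E1.7774
G1 X15.50 Y21.00 E2.9149
G1 X4.50 Y21.00 E3.5734
G1 X4.50 Y3.01 E4.6504
G1 X2.75 Y4.76 E4.7986
G1 X0.00 Y5.50 E4.9691
G1 X-2.75 Y4.76 E5.1396
G1 X-4.76 Y2.75 E5.3098
G1 X-5.50 Y0.00 E5.4803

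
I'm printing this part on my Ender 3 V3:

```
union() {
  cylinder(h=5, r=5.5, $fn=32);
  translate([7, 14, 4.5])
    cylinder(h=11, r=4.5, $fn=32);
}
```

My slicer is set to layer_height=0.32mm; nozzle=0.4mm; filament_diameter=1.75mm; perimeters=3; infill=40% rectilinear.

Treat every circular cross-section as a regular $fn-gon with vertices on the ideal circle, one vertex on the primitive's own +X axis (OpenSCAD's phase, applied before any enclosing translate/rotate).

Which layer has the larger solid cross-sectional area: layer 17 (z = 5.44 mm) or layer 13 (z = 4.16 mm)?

Layer 17 (z = 5.44): the cylinder is absent (z outside [0, 5]); the r=4.5 cylinder at (7, 14) contributes a regular 32-gon of circumradius 4.5 (area = (32/2)·4.500²·sin(360°/32) = 63.21 mm²); Merging all regions: only the r=4.5 cylinder at (7, 14) is present, so the union is just that shape — area = 63.21 mm². So its area = 63.21 mm². Layer 13 (z = 4.16): the r=5.5 cylinder gives a regular 32-gon of circumradius 5.5 (constant along its height) (area = (32/2)·5.500²·sin(360°/32) = 94.42 mm²); the cylinder at (7, 14) is absent (z outside [4.5, 15.5]); Merging all regions: only the r=5.5 cylinder is present, so the union is just that shape — area = 94.42 mm². So its area = 94.42 mm². Layer 13 is larger (94.42 vs 63.21 mm²).

layer 13 (z = 4.16 mm)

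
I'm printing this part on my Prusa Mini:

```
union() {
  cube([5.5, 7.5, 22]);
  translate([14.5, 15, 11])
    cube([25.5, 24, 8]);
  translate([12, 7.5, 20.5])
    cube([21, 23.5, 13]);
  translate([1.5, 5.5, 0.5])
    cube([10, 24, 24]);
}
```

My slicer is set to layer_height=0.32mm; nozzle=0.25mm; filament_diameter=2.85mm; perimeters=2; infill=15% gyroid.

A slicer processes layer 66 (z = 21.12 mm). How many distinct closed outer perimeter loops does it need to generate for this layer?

At z = 21.12 mm: the cube is present — its section is the full 5.5×7.5 rectangle; the cube at (14.5, 15) does not reach this height (z outside [11, 19]); the 21×23.5 cube at (12, 7.5) contributes its full rectangle; the cube at (1.5, 5.5) is present — its section is the full 10×24 rectangle; Taking the union: the regions partially overlap (shared area 8.00 mm²), so overlapping operands fuse into one piece — 2 connected regions. The result has 2 disconnected regions.

2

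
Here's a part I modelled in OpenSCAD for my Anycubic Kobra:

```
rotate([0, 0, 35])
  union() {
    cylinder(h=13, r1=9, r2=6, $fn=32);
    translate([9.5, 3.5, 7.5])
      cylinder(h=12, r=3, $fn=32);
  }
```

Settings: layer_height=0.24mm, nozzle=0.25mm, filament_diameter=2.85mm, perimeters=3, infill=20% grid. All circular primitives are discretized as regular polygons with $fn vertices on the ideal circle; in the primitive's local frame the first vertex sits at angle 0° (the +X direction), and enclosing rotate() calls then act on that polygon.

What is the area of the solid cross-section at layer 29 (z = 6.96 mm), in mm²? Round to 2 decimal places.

170.65 mm²

At z = 6.96 mm: the cone (r1=9→r2=6) has section circumradius 7.394 here — a regular 32-gon (area = (32/2)·7.394²·sin(360°/32) = 170.65 mm²); the cylinder at (9.5, 3.5) does not reach this height (z outside [7.5, 19.5]); Taking the union: only the cone is present, so the union is just that shape — area = 170.65 mm²; (whole slice rotated 35° about Z — lengths, areas and connectivity unchanged). Overall, the cross-section is a single solid region. Net area = 170.65 mm².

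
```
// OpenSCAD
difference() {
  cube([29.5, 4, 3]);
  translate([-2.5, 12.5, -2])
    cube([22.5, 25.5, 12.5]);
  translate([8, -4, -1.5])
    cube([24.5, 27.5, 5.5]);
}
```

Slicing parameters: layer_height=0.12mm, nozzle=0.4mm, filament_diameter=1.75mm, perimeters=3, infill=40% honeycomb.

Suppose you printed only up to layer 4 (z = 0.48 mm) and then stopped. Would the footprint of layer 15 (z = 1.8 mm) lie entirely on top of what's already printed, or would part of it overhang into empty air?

entirely on top

Compare the two slices. At z = 0.48: the cube (footprint 29.5×4) is included at this height (area 118.00 mm²); the cube at (-2.5, 12.5) is present — its section is the full 22.5×25.5 rectangle (area 573.75 mm²); the 24.5×27.5 cube at (8, -4) contributes its full rectangle (area 673.75 mm²); Subtracting the remaining from the first: starting from the 29.5×4 cube (118.00 mm²), the 22.5×25.5 cube at (-2.5, 12.5) misses the remaining region (no effect); the 24.5×27.5 cube at (8, -4) partially overlaps it — only the 86.00 mm² overlap (of its 673.75 mm²) is removed, clipping the outline — area = 32.00 mm². At z = 1.8: the cube (footprint 29.5×4) is included at this height (area 118.00 mm²); the 22.5×25.5 cube at (-2.5, 12.5) contributes its full rectangle (area 573.75 mm²); the 24.5×27.5 cube at (8, -4) contributes its full rectangle (area 673.75 mm²); Subtracting the remaining from the first: starting from the 29.5×4 cube (118.00 mm²), the 22.5×25.5 cube at (-2.5, 12.5) misses the remaining region (no effect); the 24.5×27.5 cube at (8, -4) partially overlaps it — only the 86.00 mm² overlap (of its 673.75 mm²) is removed, clipping the outline — area = 32.00 mm². Checking containment: the cross-section at z = 1.8 is a subset of the cross-section at z = 0.48.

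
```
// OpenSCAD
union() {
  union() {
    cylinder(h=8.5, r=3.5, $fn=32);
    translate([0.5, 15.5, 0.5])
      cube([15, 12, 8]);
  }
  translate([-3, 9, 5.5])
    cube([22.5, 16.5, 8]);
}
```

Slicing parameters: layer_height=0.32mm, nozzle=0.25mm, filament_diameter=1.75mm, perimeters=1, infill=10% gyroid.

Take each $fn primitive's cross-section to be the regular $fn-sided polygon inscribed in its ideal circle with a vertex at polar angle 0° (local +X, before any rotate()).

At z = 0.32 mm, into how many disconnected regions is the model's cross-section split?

1

At z = 0.32 mm: the cylinder: section is a regular 32-gon, circumradius r=3.5; the cube at (0.5, 15.5) is not intersected at this z (z outside [0.5, 8.5]); Combining (union): only the r=3.5 cylinder is present, so the union is just that shape — 1 connected region; the cube at (-3, 9) does not reach this height (z outside [5.5, 13.5]); Combining (union): only the result so far is present, so the union is just that shape — 1 connected region. The result has 1 disconnected region.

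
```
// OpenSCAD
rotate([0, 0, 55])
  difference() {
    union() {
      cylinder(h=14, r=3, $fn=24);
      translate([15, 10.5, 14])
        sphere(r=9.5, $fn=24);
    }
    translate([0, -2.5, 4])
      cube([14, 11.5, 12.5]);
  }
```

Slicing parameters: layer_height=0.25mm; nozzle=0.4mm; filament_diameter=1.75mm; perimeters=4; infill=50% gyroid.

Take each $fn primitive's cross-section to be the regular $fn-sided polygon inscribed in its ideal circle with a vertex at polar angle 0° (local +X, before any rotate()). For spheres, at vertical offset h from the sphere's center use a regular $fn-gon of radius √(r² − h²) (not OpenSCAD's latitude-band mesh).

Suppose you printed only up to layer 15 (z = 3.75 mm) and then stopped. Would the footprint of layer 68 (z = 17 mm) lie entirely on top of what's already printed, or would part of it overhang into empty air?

part overhangs

Compare the two slices. At z = 3.75: the r=3 cylinder contributes a regular 24-gon of circumradius 3 (area = (24/2)·3.000²·sin(360°/24) = 27.95 mm²); the sphere at (15, 10.5) is not intersected at this z (|z−center|=10.250 > r=9.5); Combining (union): only the r=3 cylinder is present, so the union is just that shape — area = 27.95 mm²; the cube at (0, -2.5) does not reach this height (z outside [4, 16.5]); Subtracting the remaining from the first: none of the subtracted shapes is present at this height, so the result so far is unchanged — area = 27.95 mm²; (rotated 55° about Z; rotation is an isometry so areas/perimeters/island counts are preserved). At z = 17: the cylinder is not intersected at this z (z outside [0, 14]); the r=9.5 sphere at (15, 10.5) contributes a regular 24-gon of circumradius √(9.5²−3²) = 9.014 (area = (24/2)·9.014²·sin(360°/24) = 252.35 mm²); Merging all regions: only the r=9.5 sphere at (15, 10.5) is present, so the union is just that shape — area = 252.35 mm²; the cube at (0, -2.5) does not reach this height (z outside [4, 16.5]); Subtracting the remaining from the first: none of the subtracted shapes is present at this height, so the result so far is unchanged — area = 252.35 mm²; (rotated 55° about Z; rotation is an isometry so areas/perimeters/island counts are preserved). Checking containment: at z = 17 the cross-section extends beyond the z = 3.75 cross-section by about 252.35 mm².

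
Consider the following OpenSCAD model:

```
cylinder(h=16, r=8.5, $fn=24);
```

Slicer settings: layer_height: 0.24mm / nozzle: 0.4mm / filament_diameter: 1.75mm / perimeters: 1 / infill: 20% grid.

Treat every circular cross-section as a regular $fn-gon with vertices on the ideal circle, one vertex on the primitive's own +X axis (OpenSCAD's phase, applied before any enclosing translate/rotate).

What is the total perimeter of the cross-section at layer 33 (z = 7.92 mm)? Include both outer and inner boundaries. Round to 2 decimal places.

At z = 7.92 mm: the r=8.5 cylinder gives a regular 24-gon of circumradius 8.5 (constant along its height) (perimeter = 2·24·8.500·sin(180°/24) = 53.25 mm). Overall, the cross-section is a single solid region. Total boundary length (outer) = 53.25 mm.

53.25 mm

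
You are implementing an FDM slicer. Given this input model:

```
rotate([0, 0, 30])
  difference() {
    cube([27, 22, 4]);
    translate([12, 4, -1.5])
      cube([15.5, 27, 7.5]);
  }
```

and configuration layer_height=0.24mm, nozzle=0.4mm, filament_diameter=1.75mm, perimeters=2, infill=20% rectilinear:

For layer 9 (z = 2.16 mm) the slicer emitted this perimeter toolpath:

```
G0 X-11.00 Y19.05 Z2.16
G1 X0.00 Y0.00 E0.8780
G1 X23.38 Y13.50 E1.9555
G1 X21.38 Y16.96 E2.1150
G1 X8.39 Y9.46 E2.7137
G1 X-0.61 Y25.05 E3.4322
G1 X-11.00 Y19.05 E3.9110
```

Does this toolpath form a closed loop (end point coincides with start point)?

Start point (G0): (-11.00, 19.05). End point (last G1): the path returns to the start — closed.

yes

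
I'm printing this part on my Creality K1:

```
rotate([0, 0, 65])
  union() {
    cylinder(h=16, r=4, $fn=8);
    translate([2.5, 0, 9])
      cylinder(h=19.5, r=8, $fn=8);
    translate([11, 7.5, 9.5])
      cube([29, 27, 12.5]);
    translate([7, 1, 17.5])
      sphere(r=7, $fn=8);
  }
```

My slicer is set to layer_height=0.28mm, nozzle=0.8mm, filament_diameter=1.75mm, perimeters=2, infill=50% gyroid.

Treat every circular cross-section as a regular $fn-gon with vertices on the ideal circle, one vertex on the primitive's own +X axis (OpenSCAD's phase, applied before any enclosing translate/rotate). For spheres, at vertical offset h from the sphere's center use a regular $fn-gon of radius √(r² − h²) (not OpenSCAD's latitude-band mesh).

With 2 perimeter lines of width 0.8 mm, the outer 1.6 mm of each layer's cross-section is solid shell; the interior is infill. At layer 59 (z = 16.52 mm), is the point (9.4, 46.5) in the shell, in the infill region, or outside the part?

At z = 16.52 mm: the cylinder is not intersected at this z (z outside [0, 16]); the r=8 cylinder at (2.5, 0) gives a regular 8-gon of circumradius 8 (constant along its height); the cube at (11, 7.5) is present — its section is the full 29×27 rectangle; the sphere at (7, 1): section is a regular 8-gon, circumradius = √(r²−h²) = √(7²−0.98²) = 6.931; Combining (union): the regions partially overlap (shared area 92.64 mm²), so overlapping operands fuse into one piece — 2 connected regions; (whole slice rotated 65° about Z — lengths, areas and connectivity unchanged). Overall, the cross-section has 2 separate islands. Undo the 65° rotation: the query point maps to (46.116, 11.132) in the un-rotated model frame. The nearest boundary edge runs (40.00, 34.50)→(40.00, 7.50); distance from the point to it = 6.12 mm. The point is not inside any of the regions above, so it lies outside the cross-section (6.12 mm from the nearest boundary).

outside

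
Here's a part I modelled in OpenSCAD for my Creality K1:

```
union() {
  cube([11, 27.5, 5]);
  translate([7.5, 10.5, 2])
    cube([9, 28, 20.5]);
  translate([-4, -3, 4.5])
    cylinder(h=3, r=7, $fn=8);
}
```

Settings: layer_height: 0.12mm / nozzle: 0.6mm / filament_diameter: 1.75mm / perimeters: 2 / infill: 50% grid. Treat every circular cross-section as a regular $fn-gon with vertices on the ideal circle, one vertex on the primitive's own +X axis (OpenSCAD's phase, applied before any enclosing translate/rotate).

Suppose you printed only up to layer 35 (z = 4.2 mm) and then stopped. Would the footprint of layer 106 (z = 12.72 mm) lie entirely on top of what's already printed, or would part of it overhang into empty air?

entirely on top

Compare the two slices. At z = 4.2: the cube is present — its section is the full 11×27.5 rectangle (area 302.50 mm²); the 9×28 cube at (7.5, 10.5) contributes its full rectangle (area 252.00 mm²); the cylinder at (-4, -3) is absent (z outside [4.5, 7.5]); Combining (union): the regions partially overlap — summed areas 554.50 mm² minus the doubly-counted overlap 59.50 mm² gives 495.00 mm² — area = 495.00 mm². At z = 12.72: the cube is not intersected at this z (z outside [0, 5]); the cube at (7.5, 10.5) is present — its section is the full 9×28 rectangle (area 252.00 mm²); the cylinder at (-4, -3) is absent (z outside [4.5, 7.5]); Taking the union: only the 9×28 cube at (7.5, 10.5) is present, so the union is just that shape — area = 252.00 mm². Checking containment: the cross-section at z = 12.72 is a subset of the cross-section at z = 4.2.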